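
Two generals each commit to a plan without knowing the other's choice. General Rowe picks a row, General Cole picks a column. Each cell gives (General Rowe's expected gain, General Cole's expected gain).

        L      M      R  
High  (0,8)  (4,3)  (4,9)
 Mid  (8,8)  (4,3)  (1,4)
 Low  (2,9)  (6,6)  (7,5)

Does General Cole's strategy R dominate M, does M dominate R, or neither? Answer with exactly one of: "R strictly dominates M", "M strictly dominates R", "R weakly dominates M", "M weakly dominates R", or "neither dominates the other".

neither dominates the other

R's payoffs vs M's, by General Rowe's action — High: 9>3, Mid: 4>3, Low: 5<6.
R does better at High, Mid but worse at Low; neither strategy dominates the other.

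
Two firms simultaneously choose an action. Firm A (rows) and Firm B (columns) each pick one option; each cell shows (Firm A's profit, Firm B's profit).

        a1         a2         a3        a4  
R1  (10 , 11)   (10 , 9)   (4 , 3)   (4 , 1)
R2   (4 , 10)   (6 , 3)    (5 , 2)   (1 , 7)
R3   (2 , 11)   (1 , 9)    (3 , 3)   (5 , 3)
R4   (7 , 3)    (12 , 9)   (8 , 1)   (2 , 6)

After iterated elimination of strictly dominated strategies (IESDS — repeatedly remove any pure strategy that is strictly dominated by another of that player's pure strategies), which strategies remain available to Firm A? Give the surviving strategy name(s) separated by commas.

R1, R4

For Firm A, R4 strictly dominates R2 on the remaining columns (a1: 7>4, a2: 12>6, a3: 8>5, a4: 2>1); eliminate R2.
For Firm B, a1 strictly dominates a3 on the remaining rows (R1: 11>3, R3: 11>3, R4: 3>1); eliminate a3.
Firm B's strategy a4 is strictly dominated by a2 (R1: 9>1, R3: 9>3, R4: 9>6) and is removed.
Row R3 is eliminated: R1 beats it against every remaining column (a1: 10>2, a2: 10>1).
Among the remaining strategies, none is strictly dominated by another pure strategy of the same player, so the elimination stops.
Surviving strategies — Firm A: {R1, R4}; Firm B: {a1, a2}.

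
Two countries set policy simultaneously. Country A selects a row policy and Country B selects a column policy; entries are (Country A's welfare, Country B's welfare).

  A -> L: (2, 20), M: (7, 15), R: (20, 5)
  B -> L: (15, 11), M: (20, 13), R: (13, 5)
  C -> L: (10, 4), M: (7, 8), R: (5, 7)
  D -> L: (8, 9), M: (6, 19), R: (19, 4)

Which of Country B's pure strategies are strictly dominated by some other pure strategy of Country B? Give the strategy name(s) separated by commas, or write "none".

L: no other strategy beats it everywhere (M at A (20>15); R at A (20>5)).
M is not dominated — it holds its own against L at B (13>11); R at A (15>5).
M strictly dominates R — A: 15>5, B: 13>5, C: 8>7, D: 19>4.

R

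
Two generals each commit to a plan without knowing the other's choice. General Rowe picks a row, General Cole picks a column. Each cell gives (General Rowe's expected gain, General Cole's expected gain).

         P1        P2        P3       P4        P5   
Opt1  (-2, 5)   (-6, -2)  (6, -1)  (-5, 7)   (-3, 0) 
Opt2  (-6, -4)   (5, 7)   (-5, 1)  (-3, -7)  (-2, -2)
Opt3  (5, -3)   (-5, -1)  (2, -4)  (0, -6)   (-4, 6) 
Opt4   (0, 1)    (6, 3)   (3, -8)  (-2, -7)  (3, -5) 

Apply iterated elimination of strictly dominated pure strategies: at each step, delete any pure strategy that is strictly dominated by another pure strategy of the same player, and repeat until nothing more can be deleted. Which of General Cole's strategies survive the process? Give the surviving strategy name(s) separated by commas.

Row Opt2 is eliminated: Opt4 beats it against every remaining column (P1: 0>-6, P2: 6>5, P3: 3>-5, P4: -2>-3, P5: 3>-2).
For General Cole, P1 strictly dominates P3 on the remaining rows (Opt1: 5>-1, Opt3: -3>-4, Opt4: 1>-8); eliminate P3.
For General Rowe, Opt4 strictly dominates Opt1 on the remaining columns (P1: 0>-2, P2: 6>-6, P4: -2>-5, P5: 3>-3); eliminate Opt1.
For General Cole, P2 strictly dominates P1 on the remaining rows (Opt3: -1>-3, Opt4: 3>1); eliminate P1.
General Cole's strategy P4 is strictly dominated by P2 (Opt3: -1>-6, Opt4: 3>-7) and is removed.
General Rowe's strategy Opt3 is strictly dominated by Opt4 (P2: 6>-5, P5: 3>-4) and is removed.
Column P5 is eliminated: P2 beats it against every remaining row (Opt4: 3>-5).
Among the remaining strategies, none is strictly dominated by another pure strategy of the same player, so the elimination stops.
Surviving strategies — General Rowe: {Opt4}; General Cole: {P2}.

P2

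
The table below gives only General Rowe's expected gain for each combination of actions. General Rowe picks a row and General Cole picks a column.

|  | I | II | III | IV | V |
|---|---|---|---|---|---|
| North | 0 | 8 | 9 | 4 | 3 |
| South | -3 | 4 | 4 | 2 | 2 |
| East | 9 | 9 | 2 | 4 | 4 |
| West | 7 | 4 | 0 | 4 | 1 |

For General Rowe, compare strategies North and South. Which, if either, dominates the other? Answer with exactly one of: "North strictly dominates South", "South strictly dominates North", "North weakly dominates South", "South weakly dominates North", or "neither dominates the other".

North strictly dominates South

North's payoffs vs South's, by General Cole's action — I: 0>-3, II: 8>4, III: 9>4, IV: 4>2, V: 3>2.
North gives a strictly higher payoff against each choice by General Cole, so North strictly dominates South.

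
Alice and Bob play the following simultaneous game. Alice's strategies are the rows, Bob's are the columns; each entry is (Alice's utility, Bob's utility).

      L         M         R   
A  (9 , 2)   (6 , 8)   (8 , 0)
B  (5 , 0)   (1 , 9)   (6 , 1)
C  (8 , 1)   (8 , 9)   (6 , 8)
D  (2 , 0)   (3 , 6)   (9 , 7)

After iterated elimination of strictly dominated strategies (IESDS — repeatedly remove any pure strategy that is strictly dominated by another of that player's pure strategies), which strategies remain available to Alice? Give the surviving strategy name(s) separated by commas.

A, C, D

Alice's strategy B is strictly dominated by A (L: 9>5, M: 6>1, R: 8>6) and is removed.
Bob's strategy L is strictly dominated by M (A: 8>2, C: 9>1, D: 6>0) and is removed.
Among the remaining strategies, none is strictly dominated by another pure strategy of the same player, so the elimination stops.
Surviving strategies — Alice: {A, C, D}; Bob: {M, R}.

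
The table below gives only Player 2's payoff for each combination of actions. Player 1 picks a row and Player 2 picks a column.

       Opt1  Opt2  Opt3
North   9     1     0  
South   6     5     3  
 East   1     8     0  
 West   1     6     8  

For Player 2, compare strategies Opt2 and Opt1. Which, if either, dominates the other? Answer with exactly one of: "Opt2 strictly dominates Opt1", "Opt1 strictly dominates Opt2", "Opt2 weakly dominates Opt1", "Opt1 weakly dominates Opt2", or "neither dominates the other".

neither dominates the other

Opt2's payoffs vs Opt1's, by Player 1's action — North: 1<9, South: 5<6, East: 8>1, West: 6>1.
Opt2 does better at East, West but worse at North, South; neither strategy dominates the other.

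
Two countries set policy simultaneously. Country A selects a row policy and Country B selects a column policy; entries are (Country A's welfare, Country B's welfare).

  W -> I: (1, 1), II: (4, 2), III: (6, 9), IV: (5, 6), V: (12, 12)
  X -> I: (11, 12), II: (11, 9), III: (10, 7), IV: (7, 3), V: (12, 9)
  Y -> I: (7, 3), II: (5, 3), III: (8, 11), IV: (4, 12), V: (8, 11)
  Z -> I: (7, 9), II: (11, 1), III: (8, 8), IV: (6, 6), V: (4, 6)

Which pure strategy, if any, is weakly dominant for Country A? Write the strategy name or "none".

X vs W: I: 11>1, II: 11>4, III: 10>6, IV: 7>5, V: 12=12.
X vs Y: I: 11>7, II: 11>5, III: 10>8, IV: 7>4, V: 12>8.
X vs Z: I: 11>7, II: 11=11, III: 10>8, IV: 7>6, V: 12>4.
X is at least as good as every other strategy against every opponent action, so it is weakly dominant.

X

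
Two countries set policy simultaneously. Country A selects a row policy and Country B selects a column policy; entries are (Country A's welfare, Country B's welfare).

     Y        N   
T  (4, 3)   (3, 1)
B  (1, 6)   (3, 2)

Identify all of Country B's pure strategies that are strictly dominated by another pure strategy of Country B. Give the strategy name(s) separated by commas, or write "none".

Y is not dominated — it holds its own against N at T (3>1).
Y strictly dominates N — T: 3>1, B: 6>2.

N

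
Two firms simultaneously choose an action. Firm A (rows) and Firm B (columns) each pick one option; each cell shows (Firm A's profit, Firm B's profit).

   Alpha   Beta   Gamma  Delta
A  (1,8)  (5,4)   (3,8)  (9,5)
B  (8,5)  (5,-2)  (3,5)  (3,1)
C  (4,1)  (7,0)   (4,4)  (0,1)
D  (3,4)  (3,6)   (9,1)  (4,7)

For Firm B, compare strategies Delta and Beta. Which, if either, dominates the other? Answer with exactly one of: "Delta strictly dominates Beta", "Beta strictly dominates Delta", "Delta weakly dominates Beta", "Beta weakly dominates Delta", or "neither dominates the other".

Delta strictly dominates Beta

Delta's payoffs vs Beta's, by Firm A's action — A: 5>4, B: 1>-2, C: 1>0, D: 7>6.
Every comparison favours Delta, so Delta strictly dominates Beta.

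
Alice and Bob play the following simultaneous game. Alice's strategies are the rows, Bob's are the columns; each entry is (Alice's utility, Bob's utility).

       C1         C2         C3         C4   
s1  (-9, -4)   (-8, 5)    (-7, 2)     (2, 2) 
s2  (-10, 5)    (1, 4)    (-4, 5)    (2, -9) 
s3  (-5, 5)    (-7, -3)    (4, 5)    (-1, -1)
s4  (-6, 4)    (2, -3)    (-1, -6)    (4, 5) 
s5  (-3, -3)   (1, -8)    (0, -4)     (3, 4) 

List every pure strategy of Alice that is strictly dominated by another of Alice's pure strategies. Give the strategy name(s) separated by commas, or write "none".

s1: dominated, since s4 does at least as well everywhere (C1: -6>-9, C2: 2>-8, C3: -1>-7, C4: 4>2).
s2: dominated, since s4 does at least as well everywhere (C1: -6>-10, C2: 2>1, C3: -1>-4, C4: 4>2).
Nothing dominates s3: s1 at C1 (-5>-9); s2 at C1 (-5>-10); s4 at C1 (-5>-6); s5 at C3 (4>0).
Nothing dominates s4: s1 at C1 (-6>-9); s2 at C1 (-6>-10); s3 at C2 (2>-7); s5 at C2 (2>1).
Nothing dominates s5: s1 at C1 (-3>-9); s2 at C1 (-3>-10); s3 at C1 (-3>-5); s4 at C1 (-3>-6).

s1, s2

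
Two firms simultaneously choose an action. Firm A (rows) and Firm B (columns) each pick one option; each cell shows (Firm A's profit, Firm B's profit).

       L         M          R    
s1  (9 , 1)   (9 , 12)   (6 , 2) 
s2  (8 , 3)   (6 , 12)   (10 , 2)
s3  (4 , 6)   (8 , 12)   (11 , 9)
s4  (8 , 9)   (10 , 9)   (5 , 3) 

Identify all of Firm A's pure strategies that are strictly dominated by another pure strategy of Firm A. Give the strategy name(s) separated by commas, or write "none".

none

s1 is not dominated — it holds its own against s2 at L (9>8); s3 at L (9>4); s4 at L (9>8).
s2: no other strategy beats it everywhere (s1 at R (10>6); s3 at L (8>4); s4 at L (8=8)).
s3: no other strategy beats it everywhere (s1 at R (11>6); s2 at M (8>6); s4 at R (11>5)).
s4: no other strategy beats it everywhere (s1 at M (10>9); s2 at L (8=8); s3 at L (8>4)).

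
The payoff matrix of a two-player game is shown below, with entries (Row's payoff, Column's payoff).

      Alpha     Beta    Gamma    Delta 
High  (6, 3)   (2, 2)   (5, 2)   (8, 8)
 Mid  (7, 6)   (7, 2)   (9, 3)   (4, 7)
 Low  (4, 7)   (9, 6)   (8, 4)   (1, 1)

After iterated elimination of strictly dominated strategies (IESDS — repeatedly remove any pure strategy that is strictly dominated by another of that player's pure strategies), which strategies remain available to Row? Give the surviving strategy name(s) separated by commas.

Column's strategy Beta is strictly dominated by Alpha (High: 3>2, Mid: 6>2, Low: 7>6) and is removed.
For Row, Mid strictly dominates Low on the remaining columns (Alpha: 7>4, Gamma: 9>8, Delta: 4>1); eliminate Low.
For Column, Delta strictly dominates Alpha on the remaining rows (High: 8>3, Mid: 7>6); eliminate Alpha.
Column's strategy Gamma is strictly dominated by Delta (High: 8>2, Mid: 7>3) and is removed.
Row Mid is eliminated: High beats it against every remaining column (Delta: 8>4).
Among the remaining strategies, none is strictly dominated by another pure strategy of the same player, so the elimination stops.
Surviving strategies — Row: {High}; Column: {Delta}.

High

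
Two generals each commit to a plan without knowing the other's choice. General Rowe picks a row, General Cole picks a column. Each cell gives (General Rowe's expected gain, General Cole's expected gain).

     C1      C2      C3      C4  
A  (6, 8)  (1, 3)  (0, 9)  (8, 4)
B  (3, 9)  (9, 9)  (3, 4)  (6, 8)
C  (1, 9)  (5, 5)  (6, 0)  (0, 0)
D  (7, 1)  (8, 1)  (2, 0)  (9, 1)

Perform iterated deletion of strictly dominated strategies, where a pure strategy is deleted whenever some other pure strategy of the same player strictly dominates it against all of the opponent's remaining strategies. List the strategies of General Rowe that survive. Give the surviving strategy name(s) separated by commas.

For General Rowe, D strictly dominates A on the remaining columns (C1: 7>6, C2: 8>1, C3: 2>0, C4: 9>8); eliminate A.
For General Cole, C1 strictly dominates C3 on the remaining rows (B: 9>4, C: 9>0, D: 1>0); eliminate C3.
For General Rowe, B strictly dominates C on the remaining columns (C1: 3>1, C2: 9>5, C4: 6>0); eliminate C.
Among the remaining strategies, none is strictly dominated by another pure strategy of the same player, so the elimination stops.
Surviving strategies — General Rowe: {B, D}; General Cole: {C1, C2, C4}.

B, D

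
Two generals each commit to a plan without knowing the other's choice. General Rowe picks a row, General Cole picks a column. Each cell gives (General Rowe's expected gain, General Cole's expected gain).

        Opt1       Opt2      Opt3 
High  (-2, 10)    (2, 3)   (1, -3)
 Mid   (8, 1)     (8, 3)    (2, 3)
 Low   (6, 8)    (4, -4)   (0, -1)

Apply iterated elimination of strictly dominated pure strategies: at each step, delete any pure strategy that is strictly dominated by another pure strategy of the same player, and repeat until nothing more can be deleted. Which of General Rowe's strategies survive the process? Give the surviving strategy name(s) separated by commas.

Mid

General Rowe's strategy High is strictly dominated by Mid (Opt1: 8>-2, Opt2: 8>2, Opt3: 2>1) and is removed.
Row Low is eliminated: Mid beats it against every remaining column (Opt1: 8>6, Opt2: 8>4, Opt3: 2>0).
Column Opt1 is eliminated: Opt2 beats it against every remaining row (Mid: 3>1).
Among the remaining strategies, none is strictly dominated by another pure strategy of the same player, so the elimination stops.
Surviving strategies — General Rowe: {Mid}; General Cole: {Opt2, Opt3}.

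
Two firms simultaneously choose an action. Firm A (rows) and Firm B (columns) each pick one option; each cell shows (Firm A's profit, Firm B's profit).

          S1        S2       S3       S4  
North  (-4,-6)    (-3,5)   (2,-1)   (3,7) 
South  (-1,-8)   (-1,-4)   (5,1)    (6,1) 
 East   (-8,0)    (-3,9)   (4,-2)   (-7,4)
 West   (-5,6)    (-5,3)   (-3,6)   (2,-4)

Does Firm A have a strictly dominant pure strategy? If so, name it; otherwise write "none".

South vs North: S1: -1>-4, S2: -1>-3, S3: 5>2, S4: 6>3.
South vs East: S1: -1>-8, S2: -1>-3, S3: 5>4, S4: 6>-7.
South vs West: S1: -1>-5, S2: -1>-5, S3: 5>-3, S4: 6>2.
South strictly beats every other strategy against every opponent action, so it is strictly dominant.

South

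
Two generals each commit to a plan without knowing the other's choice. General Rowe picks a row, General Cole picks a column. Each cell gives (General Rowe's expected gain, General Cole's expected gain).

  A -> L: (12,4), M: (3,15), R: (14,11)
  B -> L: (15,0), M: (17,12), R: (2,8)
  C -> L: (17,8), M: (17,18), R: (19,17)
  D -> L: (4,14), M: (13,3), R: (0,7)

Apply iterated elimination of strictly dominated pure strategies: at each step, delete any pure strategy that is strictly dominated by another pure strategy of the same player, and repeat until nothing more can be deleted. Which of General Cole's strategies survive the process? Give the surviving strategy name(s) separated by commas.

For General Rowe, C strictly dominates A on the remaining columns (L: 17>12, M: 17>3, R: 19>14); eliminate A.
For General Rowe, B strictly dominates D on the remaining columns (L: 15>4, M: 17>13, R: 2>0); eliminate D.
Column L is eliminated: M beats it against every remaining row (B: 12>0, C: 18>8).
For General Cole, M strictly dominates R on the remaining rows (B: 12>8, C: 18>17); eliminate R.
Among the remaining strategies, none is strictly dominated by another pure strategy of the same player, so the elimination stops.
Surviving strategies — General Rowe: {B, C}; General Cole: {M}.

M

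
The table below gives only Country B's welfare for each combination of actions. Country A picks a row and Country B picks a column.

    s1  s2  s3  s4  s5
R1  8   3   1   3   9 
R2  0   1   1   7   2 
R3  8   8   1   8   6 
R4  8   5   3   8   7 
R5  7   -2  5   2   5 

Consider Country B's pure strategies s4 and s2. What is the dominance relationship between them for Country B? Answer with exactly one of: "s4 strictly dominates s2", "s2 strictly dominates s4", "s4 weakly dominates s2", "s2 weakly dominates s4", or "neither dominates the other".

s4 weakly dominates s2

Compare s4 to s2 across every action of Country A: R1: 3=3, R2: 7>1, R3: 8=8, R4: 8>5, R5: 2>-2.
s4 is at least as good everywhere and strictly better somewhere (tied only at R1, R3), so s4 weakly but not strictly dominates s2.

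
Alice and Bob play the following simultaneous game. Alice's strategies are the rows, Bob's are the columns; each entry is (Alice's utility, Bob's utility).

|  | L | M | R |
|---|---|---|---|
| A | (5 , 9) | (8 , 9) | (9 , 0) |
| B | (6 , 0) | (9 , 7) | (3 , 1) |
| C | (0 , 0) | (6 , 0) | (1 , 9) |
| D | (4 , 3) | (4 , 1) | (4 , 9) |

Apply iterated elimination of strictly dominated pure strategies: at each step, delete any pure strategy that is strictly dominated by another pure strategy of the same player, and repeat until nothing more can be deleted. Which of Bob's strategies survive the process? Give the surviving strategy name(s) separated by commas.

M

For Alice, A strictly dominates C on the remaining columns (L: 5>0, M: 8>6, R: 9>1); eliminate C.
For Alice, A strictly dominates D on the remaining columns (L: 5>4, M: 8>4, R: 9>4); eliminate D.
Bob's strategy R is strictly dominated by M (A: 9>0, B: 7>1) and is removed.
Alice's strategy A is strictly dominated by B (L: 6>5, M: 9>8) and is removed.
Bob's strategy L is strictly dominated by M (B: 7>0) and is removed.
Among the remaining strategies, none is strictly dominated by another pure strategy of the same player, so the elimination stops.
Surviving strategies — Alice: {B}; Bob: {M}.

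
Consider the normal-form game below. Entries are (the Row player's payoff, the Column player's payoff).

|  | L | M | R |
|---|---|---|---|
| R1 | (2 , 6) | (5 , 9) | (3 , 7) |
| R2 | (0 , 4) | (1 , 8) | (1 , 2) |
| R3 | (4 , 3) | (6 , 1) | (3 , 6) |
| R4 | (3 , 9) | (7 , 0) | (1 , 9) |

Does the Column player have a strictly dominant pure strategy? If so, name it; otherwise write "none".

none

L fails to dominate M at R1 (6<9).
M fails to dominate L at R3 (1<3).
R fails to dominate L at R2 (2<4).
No single strategy dominates all the others.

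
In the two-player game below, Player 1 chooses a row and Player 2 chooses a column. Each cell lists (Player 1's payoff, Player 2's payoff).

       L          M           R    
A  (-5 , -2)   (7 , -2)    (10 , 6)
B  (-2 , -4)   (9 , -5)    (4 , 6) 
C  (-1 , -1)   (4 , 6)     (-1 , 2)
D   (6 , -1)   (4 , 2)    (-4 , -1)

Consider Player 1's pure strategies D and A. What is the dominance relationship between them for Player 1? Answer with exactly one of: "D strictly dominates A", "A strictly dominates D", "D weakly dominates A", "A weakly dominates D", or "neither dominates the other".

Compare D to A across each opponent action: L: 6>-5, M: 4<7, R: -4<10.
D does better at L but worse at M, R; neither strategy dominates the other.

neither dominates the other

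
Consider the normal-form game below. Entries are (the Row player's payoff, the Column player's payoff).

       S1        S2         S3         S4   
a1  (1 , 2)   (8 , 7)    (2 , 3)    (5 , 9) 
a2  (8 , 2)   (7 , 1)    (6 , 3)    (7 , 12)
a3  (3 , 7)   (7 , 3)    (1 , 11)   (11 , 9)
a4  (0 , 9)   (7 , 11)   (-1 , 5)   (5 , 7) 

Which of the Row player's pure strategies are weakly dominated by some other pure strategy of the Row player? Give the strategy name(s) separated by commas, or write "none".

a4

Nothing dominates a1: a2 at S2 (8>7); a3 at S2 (8>7); a4 at S1 (1>0).
a2 is not dominated — it holds its own against a1 at S1 (8>1); a3 at S1 (8>3); a4 at S1 (8>0).
a3 is not dominated — it holds its own against a1 at S1 (3>1); a2 at S4 (11>7); a4 at S1 (3>0).
a4 is weakly dominated by a1 (S1: 1>0, S2: 8>7, S3: 2>-1, S4: 5=5).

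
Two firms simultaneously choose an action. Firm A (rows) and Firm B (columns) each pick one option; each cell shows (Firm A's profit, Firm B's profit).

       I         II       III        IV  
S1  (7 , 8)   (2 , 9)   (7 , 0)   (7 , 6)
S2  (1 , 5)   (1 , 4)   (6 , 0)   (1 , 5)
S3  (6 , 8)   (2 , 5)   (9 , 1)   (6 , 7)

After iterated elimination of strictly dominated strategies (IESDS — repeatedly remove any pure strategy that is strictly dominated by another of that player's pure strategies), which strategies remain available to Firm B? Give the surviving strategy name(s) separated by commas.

Firm A's strategy S2 is strictly dominated by S1 (I: 7>1, II: 2>1, III: 7>6, IV: 7>1) and is removed.
Column III is eliminated: I beats it against every remaining row (S1: 8>0, S3: 8>1).
Firm B's strategy IV is strictly dominated by I (S1: 8>6, S3: 8>7) and is removed.
Among the remaining strategies, none is strictly dominated by another pure strategy of the same player, so the elimination stops.
Surviving strategies — Firm A: {S1, S3}; Firm B: {I, II}.

I, II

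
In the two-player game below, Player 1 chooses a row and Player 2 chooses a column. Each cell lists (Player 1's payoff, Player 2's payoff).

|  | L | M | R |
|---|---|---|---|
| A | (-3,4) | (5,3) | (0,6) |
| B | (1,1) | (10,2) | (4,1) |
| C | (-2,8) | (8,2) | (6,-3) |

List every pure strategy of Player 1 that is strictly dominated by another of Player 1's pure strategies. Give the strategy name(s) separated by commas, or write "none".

A

A: dominated, since B does at least as well everywhere (L: 1>-3, M: 10>5, R: 4>0).
B: no other strategy beats it everywhere (A at L (1>-3); C at L (1>-2)).
Nothing dominates C: A at L (-2>-3); B at R (6>4).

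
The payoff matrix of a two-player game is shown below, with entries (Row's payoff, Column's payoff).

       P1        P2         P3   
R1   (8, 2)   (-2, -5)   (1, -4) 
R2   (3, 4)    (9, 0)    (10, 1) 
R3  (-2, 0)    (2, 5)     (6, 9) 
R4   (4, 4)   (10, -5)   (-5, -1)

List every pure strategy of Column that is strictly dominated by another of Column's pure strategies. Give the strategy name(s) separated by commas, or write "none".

P2

P1 is not dominated — it holds its own against P2 at R1 (2>-5); P3 at R1 (2>-4).
P3 strictly dominates P2 — R1: -4>-5, R2: 1>0, R3: 9>5, R4: -1>-5.
Nothing dominates P3: P1 at R3 (9>0); P2 at R1 (-4>-5).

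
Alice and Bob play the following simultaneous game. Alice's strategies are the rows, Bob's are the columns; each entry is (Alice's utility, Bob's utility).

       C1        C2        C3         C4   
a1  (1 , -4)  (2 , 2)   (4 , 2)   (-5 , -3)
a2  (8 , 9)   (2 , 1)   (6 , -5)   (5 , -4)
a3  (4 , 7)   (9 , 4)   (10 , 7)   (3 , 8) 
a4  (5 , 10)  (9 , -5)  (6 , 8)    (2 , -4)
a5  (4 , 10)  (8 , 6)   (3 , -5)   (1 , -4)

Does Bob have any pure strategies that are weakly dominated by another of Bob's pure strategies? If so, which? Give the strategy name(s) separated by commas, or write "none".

none

Nothing dominates C1: C2 at a2 (9>1); C3 at a2 (9>-5); C4 at a2 (9>-4).
C2 is not dominated — it holds its own against C1 at a1 (2>-4); C3 at a2 (1>-5); C4 at a1 (2>-3).
C3: no other strategy beats it everywhere (C1 at a1 (2>-4); C2 at a3 (7>4); C4 at a1 (2>-3)).
C4: no other strategy beats it everywhere (C1 at a1 (-3>-4); C2 at a3 (8>4); C3 at a2 (-4>-5)).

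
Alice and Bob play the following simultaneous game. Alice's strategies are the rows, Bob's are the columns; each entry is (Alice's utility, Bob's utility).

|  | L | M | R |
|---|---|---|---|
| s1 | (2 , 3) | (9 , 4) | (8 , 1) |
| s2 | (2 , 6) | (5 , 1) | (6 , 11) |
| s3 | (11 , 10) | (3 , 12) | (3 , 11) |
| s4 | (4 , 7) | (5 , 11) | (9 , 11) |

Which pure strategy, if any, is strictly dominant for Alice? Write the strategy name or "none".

none

s1 fails to dominate s2 at L (2=2).
s2 fails to dominate s1 at L (2=2).
s3 fails to dominate s1 at M (3<9).
s4 fails to dominate s1 at M (5<9).
No single strategy dominates all the others.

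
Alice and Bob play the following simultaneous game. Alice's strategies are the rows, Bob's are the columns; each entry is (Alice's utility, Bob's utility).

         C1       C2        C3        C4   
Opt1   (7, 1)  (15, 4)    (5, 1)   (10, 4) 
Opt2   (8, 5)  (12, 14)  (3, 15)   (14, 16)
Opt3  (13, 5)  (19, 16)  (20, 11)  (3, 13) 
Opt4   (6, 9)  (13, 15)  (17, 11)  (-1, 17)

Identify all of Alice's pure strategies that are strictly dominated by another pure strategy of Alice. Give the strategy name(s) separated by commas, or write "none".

Opt4

Opt1: no other strategy beats it everywhere (Opt2 at C2 (15>12); Opt3 at C4 (10>3); Opt4 at C1 (7>6)).
Nothing dominates Opt2: Opt1 at C1 (8>7); Opt3 at C4 (14>3); Opt4 at C1 (8>6).
Nothing dominates Opt3: Opt1 at C1 (13>7); Opt2 at C1 (13>8); Opt4 at C1 (13>6).
Opt3 strictly dominates Opt4 — C1: 13>6, C2: 19>13, C3: 20>17, C4: 3>-1.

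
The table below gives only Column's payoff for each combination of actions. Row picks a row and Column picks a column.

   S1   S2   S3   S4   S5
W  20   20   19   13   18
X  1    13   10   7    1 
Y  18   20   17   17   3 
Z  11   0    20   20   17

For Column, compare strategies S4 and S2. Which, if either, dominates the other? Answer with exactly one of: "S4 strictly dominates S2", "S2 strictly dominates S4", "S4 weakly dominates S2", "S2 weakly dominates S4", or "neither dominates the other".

S4's payoffs vs S2's, by Row's action — W: 13<20, X: 7<13, Y: 17<20, Z: 20>0.
S4 does better at Z but worse at W, X, Y; neither strategy dominates the other.

neither dominates the other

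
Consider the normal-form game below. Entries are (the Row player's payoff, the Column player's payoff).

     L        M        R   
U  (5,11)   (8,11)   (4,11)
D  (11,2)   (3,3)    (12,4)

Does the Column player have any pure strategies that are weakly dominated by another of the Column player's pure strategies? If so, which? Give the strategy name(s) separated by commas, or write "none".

L is weakly dominated by M (U: 11=11, D: 3>2).
M is weakly dominated by R (U: 11=11, D: 4>3).
Nothing dominates R: L at D (4>2); M at D (4>3).

L, M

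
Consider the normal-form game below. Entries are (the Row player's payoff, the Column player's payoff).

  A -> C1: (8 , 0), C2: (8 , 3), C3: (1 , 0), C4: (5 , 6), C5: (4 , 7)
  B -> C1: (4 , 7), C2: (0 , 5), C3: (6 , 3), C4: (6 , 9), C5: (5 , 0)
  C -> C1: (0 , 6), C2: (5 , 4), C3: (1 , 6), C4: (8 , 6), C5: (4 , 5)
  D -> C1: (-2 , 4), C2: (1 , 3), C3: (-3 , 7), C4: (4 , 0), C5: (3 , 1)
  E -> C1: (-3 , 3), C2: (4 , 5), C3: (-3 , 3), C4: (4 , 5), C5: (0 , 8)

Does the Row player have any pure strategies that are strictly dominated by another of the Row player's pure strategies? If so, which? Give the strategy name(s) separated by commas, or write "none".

D, E

A is not dominated — it holds its own against B at C1 (8>4); C at C1 (8>0); D at C1 (8>-2); E at C1 (8>-3).
B is not dominated — it holds its own against A at C3 (6>1); C at C1 (4>0); D at C1 (4>-2); E at C1 (4>-3).
Nothing dominates C: A at C3 (1=1); B at C2 (5>0); D at C1 (0>-2); E at C1 (0>-3).
D is strictly dominated by A (C1: 8>-2, C2: 8>1, C3: 1>-3, C4: 5>4, C5: 4>3).
E is strictly dominated by A (C1: 8>-3, C2: 8>4, C3: 1>-3, C4: 5>4, C5: 4>0).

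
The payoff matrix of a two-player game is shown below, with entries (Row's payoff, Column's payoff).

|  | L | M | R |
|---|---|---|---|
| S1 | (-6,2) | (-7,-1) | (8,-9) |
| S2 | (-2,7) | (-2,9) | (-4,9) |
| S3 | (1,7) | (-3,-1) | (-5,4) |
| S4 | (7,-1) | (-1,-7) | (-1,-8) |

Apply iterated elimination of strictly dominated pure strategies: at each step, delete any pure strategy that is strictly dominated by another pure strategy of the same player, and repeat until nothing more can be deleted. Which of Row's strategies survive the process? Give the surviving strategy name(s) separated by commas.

S4

Row's strategy S2 is strictly dominated by S4 (L: 7>-2, M: -1>-2, R: -1>-4) and is removed.
For Row, S4 strictly dominates S3 on the remaining columns (L: 7>1, M: -1>-3, R: -1>-5); eliminate S3.
Column's strategy M is strictly dominated by L (S1: 2>-1, S4: -1>-7) and is removed.
For Column, L strictly dominates R on the remaining rows (S1: 2>-9, S4: -1>-8); eliminate R.
Row's strategy S1 is strictly dominated by S4 (L: 7>-6) and is removed.
Among the remaining strategies, none is strictly dominated by another pure strategy of the same player, so the elimination stops.
Surviving strategies — Row: {S4}; Column: {L}.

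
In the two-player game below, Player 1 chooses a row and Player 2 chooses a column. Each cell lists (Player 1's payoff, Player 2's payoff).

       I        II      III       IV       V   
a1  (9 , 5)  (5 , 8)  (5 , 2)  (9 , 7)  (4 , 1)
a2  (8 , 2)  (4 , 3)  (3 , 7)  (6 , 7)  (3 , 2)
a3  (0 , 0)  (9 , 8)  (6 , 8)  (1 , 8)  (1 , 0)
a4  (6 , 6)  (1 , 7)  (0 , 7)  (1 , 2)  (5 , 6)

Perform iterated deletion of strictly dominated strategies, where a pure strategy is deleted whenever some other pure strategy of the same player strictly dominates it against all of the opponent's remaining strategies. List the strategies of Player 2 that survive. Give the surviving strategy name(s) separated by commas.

Row a2 is eliminated: a1 beats it against every remaining column (I: 9>8, II: 5>4, III: 5>3, IV: 9>6, V: 4>3).
For Player 2, II strictly dominates I on the remaining rows (a1: 8>5, a3: 8>0, a4: 7>6); eliminate I.
For Player 2, II strictly dominates V on the remaining rows (a1: 8>1, a3: 8>0, a4: 7>6); eliminate V.
For Player 1, a1 strictly dominates a4 on the remaining columns (II: 5>1, III: 5>0, IV: 9>1); eliminate a4.
Among the remaining strategies, none is strictly dominated by another pure strategy of the same player, so the elimination stops.
Surviving strategies — Player 1: {a1, a3}; Player 2: {II, III, IV}.

II, III, IV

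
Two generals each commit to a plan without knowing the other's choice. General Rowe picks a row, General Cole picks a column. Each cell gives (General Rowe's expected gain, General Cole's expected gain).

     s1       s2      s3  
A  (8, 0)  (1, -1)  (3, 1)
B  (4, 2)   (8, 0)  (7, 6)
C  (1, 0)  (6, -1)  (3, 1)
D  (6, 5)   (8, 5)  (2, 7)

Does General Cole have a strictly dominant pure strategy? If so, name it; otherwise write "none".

s3

s3 vs s1: A: 1>0, B: 6>2, C: 1>0, D: 7>5.
s3 vs s2: A: 1>-1, B: 6>0, C: 1>-1, D: 7>5.
s3 strictly beats every other strategy against every opponent action, so it is strictly dominant.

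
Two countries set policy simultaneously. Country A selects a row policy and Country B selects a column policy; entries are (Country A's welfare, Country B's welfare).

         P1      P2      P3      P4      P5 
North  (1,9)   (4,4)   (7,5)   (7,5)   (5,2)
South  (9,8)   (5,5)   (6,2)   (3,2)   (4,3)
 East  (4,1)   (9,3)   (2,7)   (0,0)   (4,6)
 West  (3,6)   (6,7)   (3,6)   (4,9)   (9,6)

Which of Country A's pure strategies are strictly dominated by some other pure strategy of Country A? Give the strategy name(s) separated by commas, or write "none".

none

North: no other strategy beats it everywhere (South at P3 (7>6); East at P3 (7>2); West at P3 (7>3)).
Nothing dominates South: North at P1 (9>1); East at P1 (9>4); West at P1 (9>3).
East: no other strategy beats it everywhere (North at P1 (4>1); South at P2 (9>5); West at P1 (4>3)).
West is not dominated — it holds its own against North at P1 (3>1); South at P2 (6>5); East at P3 (3>2).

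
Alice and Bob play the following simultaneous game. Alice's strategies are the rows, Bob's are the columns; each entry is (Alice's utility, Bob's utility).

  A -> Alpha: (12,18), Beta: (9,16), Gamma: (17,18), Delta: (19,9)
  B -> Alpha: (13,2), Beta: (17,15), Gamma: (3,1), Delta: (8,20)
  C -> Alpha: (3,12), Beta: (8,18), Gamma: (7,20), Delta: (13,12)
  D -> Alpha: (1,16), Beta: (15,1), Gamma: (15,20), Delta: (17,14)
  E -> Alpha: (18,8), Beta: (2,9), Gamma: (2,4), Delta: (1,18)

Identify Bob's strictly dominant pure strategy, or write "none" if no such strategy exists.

Alpha fails to dominate Beta at B (2<15).
Beta fails to dominate Alpha at A (16<18).
Gamma fails to dominate Alpha at A (18=18).
Delta fails to dominate Alpha at A (9<18).
No single strategy dominates all the others.

none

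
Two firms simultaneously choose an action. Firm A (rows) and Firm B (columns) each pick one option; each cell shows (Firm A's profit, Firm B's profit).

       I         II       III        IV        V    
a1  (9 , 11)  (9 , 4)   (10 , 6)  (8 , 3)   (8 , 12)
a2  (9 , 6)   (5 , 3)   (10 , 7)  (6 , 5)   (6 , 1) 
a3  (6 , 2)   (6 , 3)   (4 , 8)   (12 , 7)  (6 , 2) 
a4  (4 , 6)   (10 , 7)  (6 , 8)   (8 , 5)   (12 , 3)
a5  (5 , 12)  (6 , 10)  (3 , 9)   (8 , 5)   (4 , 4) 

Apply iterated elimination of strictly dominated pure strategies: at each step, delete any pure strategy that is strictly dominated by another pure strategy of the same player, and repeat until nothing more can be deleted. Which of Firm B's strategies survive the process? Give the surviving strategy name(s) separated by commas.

I, III, V

Firm B's strategy IV is strictly dominated by III (a1: 6>3, a2: 7>5, a3: 8>7, a4: 8>5, a5: 9>5) and is removed.
For Firm A, a1 strictly dominates a3 on the remaining columns (I: 9>6, II: 9>6, III: 10>4, V: 8>6); eliminate a3.
For Firm A, a1 strictly dominates a5 on the remaining columns (I: 9>5, II: 9>6, III: 10>3, V: 8>4); eliminate a5.
Firm B's strategy II is strictly dominated by III (a1: 6>4, a2: 7>3, a4: 8>7) and is removed.
Among the remaining strategies, none is strictly dominated by another pure strategy of the same player, so the elimination stops.
Surviving strategies — Firm A: {a1, a2, a4}; Firm B: {I, III, V}.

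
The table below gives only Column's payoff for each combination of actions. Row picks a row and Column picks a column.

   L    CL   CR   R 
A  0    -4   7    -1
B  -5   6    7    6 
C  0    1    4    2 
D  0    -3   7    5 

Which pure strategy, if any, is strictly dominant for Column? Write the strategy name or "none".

CR vs L: A: 7>0, B: 7>-5, C: 4>0, D: 7>0.
CR vs CL: A: 7>-4, B: 7>6, C: 4>1, D: 7>-3.
CR vs R: A: 7>-1, B: 7>6, C: 4>2, D: 7>5.
CR strictly beats every other strategy against every opponent action, so it is strictly dominant.

CR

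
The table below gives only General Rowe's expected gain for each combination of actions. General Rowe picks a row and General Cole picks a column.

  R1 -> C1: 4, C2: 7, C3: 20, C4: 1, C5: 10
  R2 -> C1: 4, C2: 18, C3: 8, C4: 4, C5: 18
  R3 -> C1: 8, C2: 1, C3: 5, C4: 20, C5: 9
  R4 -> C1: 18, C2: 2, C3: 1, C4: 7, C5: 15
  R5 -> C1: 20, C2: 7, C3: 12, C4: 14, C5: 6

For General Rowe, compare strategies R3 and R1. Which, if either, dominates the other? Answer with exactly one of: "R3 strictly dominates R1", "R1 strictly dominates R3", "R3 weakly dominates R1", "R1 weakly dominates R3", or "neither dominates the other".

Compare R3 to R1 across every action of General Cole: C1: 8>4, C2: 1<7, C3: 5<20, C4: 20>1, C5: 9<10.
R3 does better at C1, C4 but worse at C2, C3, C5; neither strategy dominates the other.

neither dominates the other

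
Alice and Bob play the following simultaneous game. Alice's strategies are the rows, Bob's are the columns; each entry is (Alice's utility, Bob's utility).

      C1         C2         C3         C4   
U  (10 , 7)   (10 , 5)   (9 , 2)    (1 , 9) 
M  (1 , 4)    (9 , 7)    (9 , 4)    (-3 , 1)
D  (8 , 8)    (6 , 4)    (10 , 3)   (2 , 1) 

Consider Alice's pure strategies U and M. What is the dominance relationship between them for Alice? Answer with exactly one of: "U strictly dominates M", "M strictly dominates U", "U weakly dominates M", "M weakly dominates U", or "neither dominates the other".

Compare U to M across each opponent action: C1: 10>1, C2: 10>9, C3: 9=9, C4: 1>-3.
U is at least as good everywhere and strictly better somewhere (tied only at C3), so U weakly but not strictly dominates M.

U weakly dominates M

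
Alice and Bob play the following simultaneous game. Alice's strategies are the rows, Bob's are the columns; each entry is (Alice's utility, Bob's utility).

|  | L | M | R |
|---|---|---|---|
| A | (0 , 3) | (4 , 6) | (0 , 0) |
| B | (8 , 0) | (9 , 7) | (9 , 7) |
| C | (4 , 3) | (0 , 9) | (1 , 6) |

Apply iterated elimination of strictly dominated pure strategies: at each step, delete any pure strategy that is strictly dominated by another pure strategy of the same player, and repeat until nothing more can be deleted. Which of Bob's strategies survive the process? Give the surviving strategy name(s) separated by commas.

M, R

For Alice, B strictly dominates A on the remaining columns (L: 8>0, M: 9>4, R: 9>0); eliminate A.
For Alice, B strictly dominates C on the remaining columns (L: 8>4, M: 9>0, R: 9>1); eliminate C.
For Bob, M strictly dominates L on the remaining rows (B: 7>0); eliminate L.
Among the remaining strategies, none is strictly dominated by another pure strategy of the same player, so the elimination stops.
Surviving strategies — Alice: {B}; Bob: {M, R}.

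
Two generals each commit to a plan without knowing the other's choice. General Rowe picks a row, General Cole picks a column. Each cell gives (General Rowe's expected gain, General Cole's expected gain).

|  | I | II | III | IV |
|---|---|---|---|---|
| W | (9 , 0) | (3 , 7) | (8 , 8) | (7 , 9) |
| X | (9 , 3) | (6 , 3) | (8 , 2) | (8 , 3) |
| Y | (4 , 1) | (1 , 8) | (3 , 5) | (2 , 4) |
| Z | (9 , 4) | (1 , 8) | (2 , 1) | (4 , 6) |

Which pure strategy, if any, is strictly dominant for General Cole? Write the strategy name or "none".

I fails to dominate II at W (0<7).
II fails to dominate I at X (3=3).
III fails to dominate I at X (2<3).
IV fails to dominate I at X (3=3).
No single strategy dominates all the others.

none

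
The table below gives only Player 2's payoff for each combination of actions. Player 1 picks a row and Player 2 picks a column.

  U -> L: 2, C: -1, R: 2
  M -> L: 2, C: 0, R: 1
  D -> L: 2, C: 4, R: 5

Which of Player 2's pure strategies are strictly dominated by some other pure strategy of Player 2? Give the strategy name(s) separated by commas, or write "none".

C

L is not dominated — it holds its own against C at U (2>-1); R at U (2=2).
C: dominated, since R does at least as well everywhere (U: 2>-1, M: 1>0, D: 5>4).
R: no other strategy beats it everywhere (L at U (2=2); C at U (2>-1)).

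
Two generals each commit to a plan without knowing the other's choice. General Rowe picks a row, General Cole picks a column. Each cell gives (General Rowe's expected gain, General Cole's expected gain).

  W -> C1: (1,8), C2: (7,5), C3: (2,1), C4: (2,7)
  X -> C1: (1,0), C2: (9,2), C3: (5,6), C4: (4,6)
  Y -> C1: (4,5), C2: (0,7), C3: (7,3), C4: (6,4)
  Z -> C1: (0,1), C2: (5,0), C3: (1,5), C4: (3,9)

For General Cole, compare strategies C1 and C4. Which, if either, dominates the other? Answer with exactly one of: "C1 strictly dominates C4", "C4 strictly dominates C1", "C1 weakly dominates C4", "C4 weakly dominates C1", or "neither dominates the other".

C1's payoffs vs C4's, by General Rowe's action — W: 8>7, X: 0<6, Y: 5>4, Z: 1<9.
C1 does better at W, Y but worse at X, Z; neither strategy dominates the other.

neither dominates the other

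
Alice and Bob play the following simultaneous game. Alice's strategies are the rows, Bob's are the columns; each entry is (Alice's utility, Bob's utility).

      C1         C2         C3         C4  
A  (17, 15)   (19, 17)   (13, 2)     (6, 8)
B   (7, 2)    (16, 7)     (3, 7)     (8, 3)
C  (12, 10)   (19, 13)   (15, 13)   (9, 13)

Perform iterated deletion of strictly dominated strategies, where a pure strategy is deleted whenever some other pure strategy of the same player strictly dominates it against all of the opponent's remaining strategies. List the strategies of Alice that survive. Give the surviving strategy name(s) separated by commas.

A, C

Alice's strategy B is strictly dominated by C (C1: 12>7, C2: 19>16, C3: 15>3, C4: 9>8) and is removed.
For Bob, C2 strictly dominates C1 on the remaining rows (A: 17>15, C: 13>10); eliminate C1.
Among the remaining strategies, none is strictly dominated by another pure strategy of the same player, so the elimination stops.
Surviving strategies — Alice: {A, C}; Bob: {C2, C3, C4}.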